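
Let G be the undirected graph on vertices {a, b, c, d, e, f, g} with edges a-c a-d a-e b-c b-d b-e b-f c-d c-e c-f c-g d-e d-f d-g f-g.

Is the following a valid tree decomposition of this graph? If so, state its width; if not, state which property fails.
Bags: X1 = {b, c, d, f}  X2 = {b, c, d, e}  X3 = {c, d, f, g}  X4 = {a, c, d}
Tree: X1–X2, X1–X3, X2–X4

A tree decomposition must satisfy three properties: every vertex lies in some bag; for every edge, both endpoints lie together in some bag; and for every vertex, the bags containing it form a connected subtree. Here edge (e,a) lies in no bag, so the decomposition is invalid.

No — edge (e,a) lies in no bag.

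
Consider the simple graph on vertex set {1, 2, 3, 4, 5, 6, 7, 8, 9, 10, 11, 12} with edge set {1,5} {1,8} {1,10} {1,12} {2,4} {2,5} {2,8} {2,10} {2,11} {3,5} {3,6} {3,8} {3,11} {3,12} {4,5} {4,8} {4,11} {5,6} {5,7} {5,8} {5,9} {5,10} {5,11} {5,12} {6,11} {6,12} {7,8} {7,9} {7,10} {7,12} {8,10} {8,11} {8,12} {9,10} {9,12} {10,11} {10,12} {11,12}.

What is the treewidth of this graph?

4

A width-4 tree decomposition is:
Bags: B1 = {5, 7, 8, 10, 12}  B2 = {5, 8, 10, 11, 12}  B3 = {3, 5, 8, 11, 12}  B4 = {5, 7, 9, 10, 12}  B5 = {2, 5, 8, 10, 11}  B6 = {2, 4, 5, 8, 11}  B7 = {1, 5, 8, 10, 12}  B8 = {3, 5, 6, 11, 12}
Tree: B1–B2, B2–B3, B1–B4, B2–B5, B5–B6, B1–B7, B3–B8
The largest bag has 5 vertices, giving width 4; this decomposition certifies tw(G) ≤ 4. Conversely, {2, 5, 8, 10, 11} is a clique of size 5, and the vertices of any clique must share a bag in every tree decomposition; so some bag has ≥ 5 vertices and tw(G) ≥ 4. The upper and lower bounds meet at 4, so that is the treewidth.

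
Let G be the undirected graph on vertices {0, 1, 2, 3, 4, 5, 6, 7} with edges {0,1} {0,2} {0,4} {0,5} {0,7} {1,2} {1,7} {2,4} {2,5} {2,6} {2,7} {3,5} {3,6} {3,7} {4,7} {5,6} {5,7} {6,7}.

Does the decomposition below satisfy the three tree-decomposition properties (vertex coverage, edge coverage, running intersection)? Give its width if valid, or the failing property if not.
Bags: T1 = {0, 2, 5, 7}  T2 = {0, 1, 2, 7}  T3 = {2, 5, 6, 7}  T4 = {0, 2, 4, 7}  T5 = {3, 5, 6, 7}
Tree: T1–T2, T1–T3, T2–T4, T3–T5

Checking the three conditions: (i) the bags cover all of {0, 1, 2, 3, 4, 5, 6, 7}; (ii) for each edge, some bag contains both endpoints; (iii) the bags containing any fixed vertex form a subtree. All hold, so the decomposition is valid with width 4 − 1 = 3.

Yes; width 3.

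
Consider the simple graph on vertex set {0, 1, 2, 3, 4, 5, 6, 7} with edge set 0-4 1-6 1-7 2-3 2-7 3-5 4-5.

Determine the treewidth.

1

A width-1 tree decomposition is:
Bags: B1 = {1, 6}  B2 = {1, 7}  B3 = {2, 7}  B4 = {2, 3}  B5 = {3, 5}  B6 = {4, 5}  B7 = {0, 4}
Tree: B1–B2, B2–B3, B3–B4, B4–B5, B5–B6, B6–B7
Every bag has size at most 2, so the width is 2 − 1 = 1 and tw(G) ≤ 1. Since G has at least one edge (e.g. 6–1), it is not an edgeless graph, so tw(G) ≥ 1. Combining the bounds, tw(G) = 1.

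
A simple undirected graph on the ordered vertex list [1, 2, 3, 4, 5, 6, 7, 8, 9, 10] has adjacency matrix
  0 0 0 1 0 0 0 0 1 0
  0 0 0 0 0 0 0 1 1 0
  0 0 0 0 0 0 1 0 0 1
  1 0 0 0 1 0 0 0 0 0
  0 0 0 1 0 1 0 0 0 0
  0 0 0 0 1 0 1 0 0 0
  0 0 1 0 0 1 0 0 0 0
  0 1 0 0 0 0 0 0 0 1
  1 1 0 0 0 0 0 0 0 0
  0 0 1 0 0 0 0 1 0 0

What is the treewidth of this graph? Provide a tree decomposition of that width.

Treewidth 2.
Bags: B1 = {1, 4, 5}  B2 = {1, 5, 9}  B3 = {2, 5, 9}  B4 = {2, 5, 8}  B5 = {5, 8, 10}  B6 = {3, 5, 10}  B7 = {3, 5, 7}  B8 = {5, 6, 7}
Tree: B1–B2, B2–B3, B3–B4, B4–B5, B5–B6, B6–B7, B7–B8

Every bag has size at most 3, so the width is 3 − 1 = 2 and tw(G) ≤ 2. For the lower bound, G contains the cycle 5–4–1–9–2–8–10–3–7–6–5, so G is not a forest; only forests have treewidth ≤ 1, hence tw(G) ≥ 2. The upper and lower bounds meet at 2, so that is the treewidth.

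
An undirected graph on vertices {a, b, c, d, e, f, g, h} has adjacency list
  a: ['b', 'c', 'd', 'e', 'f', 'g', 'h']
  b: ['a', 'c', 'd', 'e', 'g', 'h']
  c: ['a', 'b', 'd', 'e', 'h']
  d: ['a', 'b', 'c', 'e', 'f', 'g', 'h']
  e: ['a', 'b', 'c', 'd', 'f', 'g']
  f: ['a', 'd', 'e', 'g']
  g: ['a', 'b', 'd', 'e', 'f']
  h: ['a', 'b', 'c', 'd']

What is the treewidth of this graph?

4

A width-4 tree decomposition is:
Bags: B1 = {a, b, d, e, g}  B2 = {a, b, c, d, e}  B3 = {a, d, e, f, g}  B4 = {a, b, c, d, h}
Tree: B1–B2, B1–B3, B2–B4
Every bag has size at most 5, so the width is 5 − 1 = 4 and tw(G) ≤ 4. Conversely, {a, d, e, f, g} is a clique of size 5, and the vertices of any clique must share a bag in every tree decomposition; so some bag has ≥ 5 vertices and tw(G) ≥ 4. The upper and lower bounds meet at 4, so that is the treewidth.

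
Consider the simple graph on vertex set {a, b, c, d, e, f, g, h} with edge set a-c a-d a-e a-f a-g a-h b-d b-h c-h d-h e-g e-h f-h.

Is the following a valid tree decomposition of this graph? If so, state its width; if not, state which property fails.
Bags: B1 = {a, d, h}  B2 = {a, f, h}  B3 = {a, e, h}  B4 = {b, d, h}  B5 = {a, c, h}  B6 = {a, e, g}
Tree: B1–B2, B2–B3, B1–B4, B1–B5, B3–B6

Vertex coverage: the bags together contain {a, b, c, d, e, f, g, h}, the full vertex set. Edge coverage: each edge of G has both endpoints in at least one bag. Running intersection: for every vertex, the bags containing it form a connected subtree. All three properties hold, so this is a valid tree decomposition of width max|bag| − 1 = 2, and hence tw(G) ≤ 2.

Yes; width 2.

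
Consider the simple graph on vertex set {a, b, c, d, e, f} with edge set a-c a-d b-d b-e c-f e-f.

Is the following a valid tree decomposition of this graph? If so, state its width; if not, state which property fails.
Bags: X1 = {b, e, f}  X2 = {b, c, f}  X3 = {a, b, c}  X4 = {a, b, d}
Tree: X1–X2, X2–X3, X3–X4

Vertex coverage: the bags together contain {a, b, c, d, e, f}, the full vertex set. Edge coverage: each edge of G has both endpoints in at least one bag. Running intersection: for every vertex, the bags containing it form a connected subtree. All three properties hold, so this is a valid tree decomposition of width max|bag| − 1 = 2, and hence tw(G) ≤ 2.

Yes; width 2.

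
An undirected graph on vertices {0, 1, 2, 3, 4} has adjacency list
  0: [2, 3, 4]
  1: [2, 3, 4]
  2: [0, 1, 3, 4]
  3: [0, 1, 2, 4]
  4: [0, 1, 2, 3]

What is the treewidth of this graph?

A width-3 tree decomposition is:
Bags: B1 = {1, 2, 3, 4}  B2 = {0, 2, 3, 4}
Tree: B1–B2
Every bag has size at most 4, so the width is 4 − 1 = 3 and tw(G) ≤ 3. For the lower bound, the 4 vertices {0, 2, 3, 4} are pairwise adjacent, and any tree decomposition puts a clique entirely inside one bag — forcing width ≥ 3. Hence tw(G) = 3 exactly.

3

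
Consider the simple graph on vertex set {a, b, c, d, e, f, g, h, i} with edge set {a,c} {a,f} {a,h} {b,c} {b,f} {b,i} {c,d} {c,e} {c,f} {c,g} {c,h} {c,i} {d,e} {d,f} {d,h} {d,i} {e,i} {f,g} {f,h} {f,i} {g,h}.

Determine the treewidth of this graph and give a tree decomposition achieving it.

The largest bag has 4 vertices, giving width 3; this decomposition certifies tw(G) ≤ 3. On the other hand G contains the 4-clique {c, d, e, i}. A clique must lie in a single bag of any decomposition, so no decomposition can have width below 3. The upper and lower bounds meet at 3, so that is the treewidth.

Treewidth 3.
Bags: B1 = {c, d, f, h}  B2 = {c, d, f, i}  B3 = {b, c, f, i}  B4 = {c, f, g, h}  B5 = {c, d, e, i}  B6 = {a, c, f, h}
Tree: B1–B2, B2–B3, B1–B4, B2–B5, B4–B6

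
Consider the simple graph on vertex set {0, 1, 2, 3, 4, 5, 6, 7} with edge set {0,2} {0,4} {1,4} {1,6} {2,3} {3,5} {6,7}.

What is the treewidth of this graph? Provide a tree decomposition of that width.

Treewidth 1.
Bags: B1 = {6, 7}  B2 = {1, 6}  B3 = {1, 4}  B4 = {0, 4}  B5 = {0, 2}  B6 = {2, 3}  B7 = {3, 5}
Tree: B1–B2, B2–B3, B3–B4, B4–B5, B5–B6, B6–B7

Each bag holds 2 vertices, so the decomposition has width 1, which upper-bounds the treewidth. Any graph with an edge has treewidth ≥ 1, and G has the edge 7–6. Combining the bounds, tw(G) = 1.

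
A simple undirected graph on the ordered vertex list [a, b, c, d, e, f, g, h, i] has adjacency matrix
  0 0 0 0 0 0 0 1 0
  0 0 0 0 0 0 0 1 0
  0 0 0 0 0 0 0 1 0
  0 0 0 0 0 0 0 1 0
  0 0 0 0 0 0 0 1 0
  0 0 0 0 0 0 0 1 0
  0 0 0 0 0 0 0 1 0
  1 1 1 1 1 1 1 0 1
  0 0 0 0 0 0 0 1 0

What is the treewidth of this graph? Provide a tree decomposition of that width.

Treewidth 1.
One such decomposition:
Bags: B1 = {h, i}  B2 = {b, h}  B3 = {d, h}  B4 = {c, h}  B5 = {g, h}  B6 = {a, h}  B7 = {e, h}  B8 = {f, h}
Tree: B1–B2, B1–B3, B3–B4, B4–B5, B4–B6, B3–B7, B6–B8

The largest bag has 2 vertices, giving width 1; this decomposition certifies tw(G) ≤ 1. G has an edge, so its treewidth is at least 1. Therefore the treewidth is 1.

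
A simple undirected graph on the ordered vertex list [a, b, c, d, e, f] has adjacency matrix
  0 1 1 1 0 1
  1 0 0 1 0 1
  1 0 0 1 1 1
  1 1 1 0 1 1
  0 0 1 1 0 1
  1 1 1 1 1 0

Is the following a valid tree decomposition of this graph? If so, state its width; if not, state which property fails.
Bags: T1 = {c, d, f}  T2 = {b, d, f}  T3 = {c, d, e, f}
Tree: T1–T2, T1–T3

A tree decomposition must satisfy three properties: every vertex lies in some bag; for every edge, both endpoints lie together in some bag; and for every vertex, the bags containing it form a connected subtree. Here vertex a appears in no bag, so the decomposition is invalid.

No — vertex a appears in no bag.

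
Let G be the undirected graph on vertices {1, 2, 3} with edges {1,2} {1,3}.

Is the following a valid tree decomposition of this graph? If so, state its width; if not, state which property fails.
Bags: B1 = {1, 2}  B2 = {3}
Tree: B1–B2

No — edge (1,3) lies in no bag.

A tree decomposition must satisfy three properties: every vertex lies in some bag; for every edge, both endpoints lie together in some bag; and for every vertex, the bags containing it form a connected subtree. Here edge (1,3) lies in no bag, so the decomposition is invalid.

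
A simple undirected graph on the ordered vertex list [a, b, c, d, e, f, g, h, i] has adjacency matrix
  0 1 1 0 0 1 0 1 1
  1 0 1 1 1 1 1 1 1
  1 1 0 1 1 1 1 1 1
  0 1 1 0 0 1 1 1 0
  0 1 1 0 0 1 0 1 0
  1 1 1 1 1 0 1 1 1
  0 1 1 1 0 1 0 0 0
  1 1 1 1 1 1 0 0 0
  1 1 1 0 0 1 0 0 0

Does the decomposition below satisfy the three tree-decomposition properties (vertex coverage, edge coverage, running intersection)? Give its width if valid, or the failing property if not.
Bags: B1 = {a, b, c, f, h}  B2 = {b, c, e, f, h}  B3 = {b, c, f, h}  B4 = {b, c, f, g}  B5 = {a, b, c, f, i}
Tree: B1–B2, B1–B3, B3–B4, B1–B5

No — vertex d appears in no bag.

A tree decomposition must satisfy three properties: every vertex lies in some bag; for every edge, both endpoints lie together in some bag; and for every vertex, the bags containing it form a connected subtree. Here vertex d appears in no bag, so the decomposition is invalid.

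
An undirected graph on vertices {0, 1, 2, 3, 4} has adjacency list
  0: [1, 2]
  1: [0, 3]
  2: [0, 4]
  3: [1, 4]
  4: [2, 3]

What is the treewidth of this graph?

2

A width-2 tree decomposition is:
Bags: B1 = {2, 3, 4}  B2 = {0, 2, 3}  B3 = {0, 1, 3}
Tree: B1–B2, B2–B3
Every bag has size at most 3, so the width is 3 − 1 = 2 and tw(G) ≤ 2. For the lower bound, G contains the cycle 3–4–2–0–1–3, so G is not a forest; only forests have treewidth ≤ 1, hence tw(G) ≥ 2. The upper and lower bounds meet at 2, so that is the treewidth.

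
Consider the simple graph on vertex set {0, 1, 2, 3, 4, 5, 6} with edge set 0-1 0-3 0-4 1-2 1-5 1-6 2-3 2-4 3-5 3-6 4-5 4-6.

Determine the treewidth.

A width-3 tree decomposition is:
Bags: B1 = {0, 1, 3, 4}  B2 = {1, 2, 3, 4}  B3 = {1, 3, 4, 5}  B4 = {1, 3, 4, 6}
Tree: B1–B2, B2–B3, B3–B4
Every bag has size at most 4, so the width is 4 − 1 = 3 and tw(G) ≤ 3. For the lower bound: the 4 vertex sets {0,3}, {2,4}, {1}, {5} are disjoint, each induces a connected subgraph, and every pair is joined by at least one edge of G. Contracting each set to a single vertex therefore yields K_{4} as a minor, and since treewidth is minor-monotone, tw(G) ≥ tw(K_{4}) = 3. Combining the bounds, tw(G) = 3.

3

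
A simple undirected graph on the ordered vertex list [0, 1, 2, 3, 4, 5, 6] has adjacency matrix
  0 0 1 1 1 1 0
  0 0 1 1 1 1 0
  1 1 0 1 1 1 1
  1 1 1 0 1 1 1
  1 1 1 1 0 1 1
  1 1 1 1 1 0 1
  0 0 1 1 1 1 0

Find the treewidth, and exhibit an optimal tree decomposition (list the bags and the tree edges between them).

Treewidth 4.
Bags: B1 = {1, 2, 3, 4, 5}  B2 = {0, 2, 3, 4, 5}  B3 = {2, 3, 4, 5, 6}
Tree: B1–B2, B2–B3

Each bag holds 5 vertices, so the decomposition has width 4, which upper-bounds the treewidth. On the other hand G contains the 5-clique {0, 2, 3, 4, 5}. A clique must lie in a single bag of any decomposition, so no decomposition can have width below 4. Combining the bounds, tw(G) = 4.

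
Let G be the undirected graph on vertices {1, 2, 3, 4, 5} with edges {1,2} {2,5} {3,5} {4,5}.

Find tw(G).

1

A width-1 tree decomposition is:
Bags: B1 = {4, 5}  B2 = {2, 5}  B3 = {1, 2}  B4 = {3, 5}
Tree: B1–B2, B2–B3, B1–B4
Every bag has size at most 2, so the width is 2 − 1 = 1 and tw(G) ≤ 1. G has an edge, so its treewidth is at least 1. The upper and lower bounds meet at 1, so that is the treewidth.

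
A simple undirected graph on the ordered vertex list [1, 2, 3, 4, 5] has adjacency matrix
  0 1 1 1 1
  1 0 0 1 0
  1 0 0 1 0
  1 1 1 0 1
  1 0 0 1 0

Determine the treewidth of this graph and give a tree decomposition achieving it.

Treewidth 2.
Bags: B1 = {1, 2, 4}  B2 = {1, 3, 4}  B3 = {1, 4, 5}
Tree: B1–B2, B2–B3

Each bag holds 3 vertices, so the decomposition has width 2, which upper-bounds the treewidth. On the other hand G contains the 3-clique {1, 2, 4}. A clique must lie in a single bag of any decomposition, so no decomposition can have width below 2. Combining the bounds, tw(G) = 2.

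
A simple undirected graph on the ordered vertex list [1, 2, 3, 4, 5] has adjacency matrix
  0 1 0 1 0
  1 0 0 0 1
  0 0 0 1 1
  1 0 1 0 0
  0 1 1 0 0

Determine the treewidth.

2

A width-2 tree decomposition is:
Bags: B1 = {1, 2, 4}  B2 = {2, 4, 5}  B3 = {3, 4, 5}
Tree: B1–B2, B2–B3
The largest bag has 3 vertices, giving width 2; this decomposition certifies tw(G) ≤ 2. For the lower bound, G contains the cycle 4–1–2–5–3–4, so G is not a forest; only forests have treewidth ≤ 1, hence tw(G) ≥ 2. The upper and lower bounds meet at 2, so that is the treewidth.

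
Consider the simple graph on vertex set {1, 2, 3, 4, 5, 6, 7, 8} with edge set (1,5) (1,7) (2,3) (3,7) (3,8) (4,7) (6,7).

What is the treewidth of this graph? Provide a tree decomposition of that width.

The largest bag has 2 vertices, giving width 1; this decomposition certifies tw(G) ≤ 1. G has an edge, so its treewidth is at least 1. Therefore the treewidth is 1.

Treewidth 1.
One such decomposition:
Bags: B1 = {3, 8}  B2 = {3, 7}  B3 = {1, 7}  B4 = {4, 7}  B5 = {2, 3}  B6 = {6, 7}  B7 = {1, 5}
Tree: B1–B2, B2–B3, B3–B4, B1–B5, B2–B6, B3–B7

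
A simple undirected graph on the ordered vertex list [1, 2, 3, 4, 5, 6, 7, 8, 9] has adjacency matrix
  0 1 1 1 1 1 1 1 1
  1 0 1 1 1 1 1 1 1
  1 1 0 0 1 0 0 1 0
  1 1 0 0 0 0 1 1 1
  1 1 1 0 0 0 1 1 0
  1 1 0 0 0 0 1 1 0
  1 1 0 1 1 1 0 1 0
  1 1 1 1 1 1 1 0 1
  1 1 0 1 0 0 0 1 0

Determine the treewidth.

A width-4 tree decomposition is:
Bags: B1 = {1, 2, 4, 7, 8}  B2 = {1, 2, 5, 7, 8}  B3 = {1, 2, 6, 7, 8}  B4 = {1, 2, 3, 5, 8}  B5 = {1, 2, 4, 8, 9}
Tree: B1–B2, B1–B3, B2–B4, B1–B5
Every bag has size at most 5, so the width is 5 − 1 = 4 and tw(G) ≤ 4. For the lower bound, the 5 vertices {1, 2, 4, 8, 9} are pairwise adjacent, and any tree decomposition puts a clique entirely inside one bag — forcing width ≥ 4. Combining the bounds, tw(G) = 4.

4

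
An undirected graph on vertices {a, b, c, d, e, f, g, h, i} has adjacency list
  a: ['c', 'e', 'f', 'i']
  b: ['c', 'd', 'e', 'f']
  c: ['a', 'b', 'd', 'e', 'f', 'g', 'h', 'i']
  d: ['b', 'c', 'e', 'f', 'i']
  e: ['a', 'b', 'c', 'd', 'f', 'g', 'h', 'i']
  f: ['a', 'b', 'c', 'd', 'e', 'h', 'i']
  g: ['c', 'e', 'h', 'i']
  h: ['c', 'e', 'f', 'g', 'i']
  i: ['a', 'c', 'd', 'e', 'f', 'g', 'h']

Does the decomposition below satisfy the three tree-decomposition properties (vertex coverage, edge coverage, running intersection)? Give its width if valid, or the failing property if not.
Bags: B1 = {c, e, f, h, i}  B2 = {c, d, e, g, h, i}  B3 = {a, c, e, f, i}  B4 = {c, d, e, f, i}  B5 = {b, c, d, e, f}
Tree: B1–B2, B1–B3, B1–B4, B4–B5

A tree decomposition must satisfy three properties: every vertex lies in some bag; for every edge, both endpoints lie together in some bag; and for every vertex, the bags containing it form a connected subtree. Here bags containing vertex d are not connected in the tree, so the decomposition is invalid.

No — bags containing vertex d are not connected in the tree.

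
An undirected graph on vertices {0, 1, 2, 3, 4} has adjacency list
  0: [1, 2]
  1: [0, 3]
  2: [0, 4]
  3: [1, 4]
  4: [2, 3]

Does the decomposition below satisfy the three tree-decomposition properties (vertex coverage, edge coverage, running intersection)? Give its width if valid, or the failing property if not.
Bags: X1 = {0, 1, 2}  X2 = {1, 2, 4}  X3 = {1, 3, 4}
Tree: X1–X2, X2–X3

Yes; width 2.

Vertex coverage: the bags together contain {0, 1, 2, 3, 4}, the full vertex set. Edge coverage: each edge of G has both endpoints in at least one bag. Running intersection: for every vertex, the bags containing it form a connected subtree. All three properties hold, so this is a valid tree decomposition of width max|bag| − 1 = 2, and hence tw(G) ≤ 2.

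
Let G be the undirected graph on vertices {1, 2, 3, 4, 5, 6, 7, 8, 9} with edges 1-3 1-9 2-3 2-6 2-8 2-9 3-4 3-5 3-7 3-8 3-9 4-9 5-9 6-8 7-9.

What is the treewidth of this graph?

A width-2 tree decomposition is:
Bags: B1 = {1, 3, 9}  B2 = {2, 3, 9}  B3 = {3, 5, 9}  B4 = {3, 7, 9}  B5 = {2, 3, 8}  B6 = {3, 4, 9}  B7 = {2, 6, 8}
Tree: B1–B2, B1–B3, B1–B4, B2–B5, B3–B6, B5–B7
The largest bag has 3 vertices, giving width 2; this decomposition certifies tw(G) ≤ 2. For the lower bound, the 3 vertices {2, 3, 8} are pairwise adjacent, and any tree decomposition puts a clique entirely inside one bag — forcing width ≥ 2. Hence tw(G) = 2 exactly.

2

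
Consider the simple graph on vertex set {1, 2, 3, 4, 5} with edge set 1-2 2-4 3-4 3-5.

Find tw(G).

1

A width-1 tree decomposition is:
Bags: B1 = {3, 5}  B2 = {3, 4}  B3 = {2, 4}  B4 = {1, 2}
Tree: B1–B2, B2–B3, B3–B4
Every bag has size at most 2, so the width is 2 − 1 = 1 and tw(G) ≤ 1. G has an edge, so its treewidth is at least 1. Combining the bounds, tw(G) = 1.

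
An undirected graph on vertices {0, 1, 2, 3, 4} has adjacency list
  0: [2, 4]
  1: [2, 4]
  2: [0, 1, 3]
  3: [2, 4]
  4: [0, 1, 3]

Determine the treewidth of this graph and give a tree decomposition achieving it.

Treewidth 2.
Bags: B1 = {0, 2, 4}  B2 = {1, 2, 4}  B3 = {2, 3, 4}
Tree: B1–B2, B2–B3

The largest bag has 3 vertices, giving width 2; this decomposition certifies tw(G) ≤ 2. For the lower bound, G contains the cycle 0–2–1–4–0, so G is not a forest; only forests have treewidth ≤ 1, hence tw(G) ≥ 2. Therefore the treewidth is 2.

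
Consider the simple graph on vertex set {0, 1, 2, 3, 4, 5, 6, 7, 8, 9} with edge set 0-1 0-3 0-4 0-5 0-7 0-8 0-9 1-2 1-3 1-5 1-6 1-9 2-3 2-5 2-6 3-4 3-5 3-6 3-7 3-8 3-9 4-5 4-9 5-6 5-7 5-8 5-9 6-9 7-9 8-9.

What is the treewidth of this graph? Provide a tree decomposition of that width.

Treewidth 4.
One such decomposition:
Bags: B1 = {0, 1, 3, 5, 9}  B2 = {0, 3, 5, 8, 9}  B3 = {0, 3, 4, 5, 9}  B4 = {0, 3, 5, 7, 9}  B5 = {1, 3, 5, 6, 9}  B6 = {1, 2, 3, 5, 6}
Tree: B1–B2, B1–B3, B1–B4, B1–B5, B5–B6

Every bag has size at most 5, so the width is 5 − 1 = 4 and tw(G) ≤ 4. For the lower bound, the 5 vertices {0, 3, 5, 8, 9} are pairwise adjacent, and any tree decomposition puts a clique entirely inside one bag — forcing width ≥ 4. Combining the bounds, tw(G) = 4.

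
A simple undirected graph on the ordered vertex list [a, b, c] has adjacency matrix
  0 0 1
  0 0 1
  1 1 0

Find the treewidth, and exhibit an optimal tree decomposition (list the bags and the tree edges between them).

Treewidth 1.
Bags: B1 = {a, c}  B2 = {b, c}
Tree: B1–B2

Every bag has size at most 2, so the width is 2 − 1 = 1 and tw(G) ≤ 1. Any graph with an edge has treewidth ≥ 1, and G has the edge a–c. Combining the bounds, tw(G) = 1.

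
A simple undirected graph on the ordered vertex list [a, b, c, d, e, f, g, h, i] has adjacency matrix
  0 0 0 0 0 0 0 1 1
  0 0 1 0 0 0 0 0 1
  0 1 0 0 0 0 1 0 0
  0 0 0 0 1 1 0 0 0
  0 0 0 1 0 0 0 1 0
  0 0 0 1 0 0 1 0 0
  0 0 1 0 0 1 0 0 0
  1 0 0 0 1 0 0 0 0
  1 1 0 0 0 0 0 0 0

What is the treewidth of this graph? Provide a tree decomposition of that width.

The largest bag has 3 vertices, giving width 2; this decomposition certifies tw(G) ≤ 2. The edges g–f–d–e–h–a–i–b–c–g form a cycle, so G is not a tree and its treewidth is at least 2. The upper and lower bounds meet at 2, so that is the treewidth.

Treewidth 2.
One optimal decomposition is:
Bags: B1 = {d, f, g}  B2 = {d, e, g}  B3 = {e, g, h}  B4 = {a, g, h}  B5 = {a, g, i}  B6 = {b, g, i}  B7 = {b, c, g}
Tree: B1–B2, B2–B3, B3–B4, B4–B5, B5–B6, B6–B7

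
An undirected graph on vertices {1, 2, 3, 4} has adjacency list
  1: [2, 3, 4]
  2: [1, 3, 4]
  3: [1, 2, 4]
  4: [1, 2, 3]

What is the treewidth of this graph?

A width-3 tree decomposition is:
Bags: B1 = {1, 2, 3, 4}
Tree: (single bag)
A single bag containing all 4 vertices is trivially a valid decomposition of width 3. On the other hand G contains the 4-clique {1, 2, 3, 4}. A clique must lie in a single bag of any decomposition, so no decomposition can have width below 3. Combining the bounds, tw(G) = 3.

3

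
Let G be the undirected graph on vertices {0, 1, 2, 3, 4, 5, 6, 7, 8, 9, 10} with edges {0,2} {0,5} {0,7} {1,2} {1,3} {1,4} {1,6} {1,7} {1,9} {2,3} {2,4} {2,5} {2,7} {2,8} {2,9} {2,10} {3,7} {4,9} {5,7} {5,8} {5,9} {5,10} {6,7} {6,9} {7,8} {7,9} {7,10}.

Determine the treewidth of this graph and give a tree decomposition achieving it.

Treewidth 3.
Bags: B1 = {1, 2, 7, 9}  B2 = {2, 5, 7, 9}  B3 = {2, 5, 7, 8}  B4 = {1, 6, 7, 9}  B5 = {1, 2, 4, 9}  B6 = {2, 5, 7, 10}  B7 = {1, 2, 3, 7}  B8 = {0, 2, 5, 7}
Tree: B1–B2, B2–B3, B1–B4, B1–B5, B2–B6, B1–B7, B6–B8

Each bag holds 4 vertices, so the decomposition has width 3, which upper-bounds the treewidth. Conversely, {1, 2, 4, 9} is a clique of size 4, and the vertices of any clique must share a bag in every tree decomposition; so some bag has ≥ 4 vertices and tw(G) ≥ 3. The upper and lower bounds meet at 3, so that is the treewidth.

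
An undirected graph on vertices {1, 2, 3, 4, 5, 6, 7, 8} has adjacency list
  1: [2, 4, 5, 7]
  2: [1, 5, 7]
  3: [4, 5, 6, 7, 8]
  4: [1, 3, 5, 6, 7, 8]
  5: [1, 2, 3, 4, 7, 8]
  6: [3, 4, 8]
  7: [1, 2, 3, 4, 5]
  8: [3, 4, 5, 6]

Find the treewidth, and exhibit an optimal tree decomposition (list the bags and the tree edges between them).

The largest bag has 4 vertices, giving width 3; this decomposition certifies tw(G) ≤ 3. For the lower bound, the 4 vertices {1, 2, 5, 7} are pairwise adjacent, and any tree decomposition puts a clique entirely inside one bag — forcing width ≥ 3. The upper and lower bounds meet at 3, so that is the treewidth.

Treewidth 3.
One optimal decomposition is:
Bags: B1 = {3, 4, 5, 7}  B2 = {3, 4, 5, 8}  B3 = {1, 4, 5, 7}  B4 = {3, 4, 6, 8}  B5 = {1, 2, 5, 7}
Tree: B1–B2, B1–B3, B2–B4, B3–B5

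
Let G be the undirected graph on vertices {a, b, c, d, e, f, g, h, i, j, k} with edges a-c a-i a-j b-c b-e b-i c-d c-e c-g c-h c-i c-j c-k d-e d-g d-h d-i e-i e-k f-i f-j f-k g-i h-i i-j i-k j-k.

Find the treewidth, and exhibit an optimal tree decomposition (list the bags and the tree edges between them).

Every bag has size at most 4, so the width is 4 − 1 = 3 and tw(G) ≤ 3. On the other hand G contains the 4-clique {c, d, g, i}. A clique must lie in a single bag of any decomposition, so no decomposition can have width below 3. Therefore the treewidth is 3.

Treewidth 3.
One optimal decomposition is:
Bags: B1 = {b, c, e, i}  B2 = {c, d, e, i}  B3 = {c, e, i, k}  B4 = {c, d, h, i}  B5 = {c, i, j, k}  B6 = {f, i, j, k}  B7 = {c, d, g, i}  B8 = {a, c, i, j}
Tree: B1–B2, B2–B3, B2–B4, B3–B5, B5–B6, B4–B7, B5–B8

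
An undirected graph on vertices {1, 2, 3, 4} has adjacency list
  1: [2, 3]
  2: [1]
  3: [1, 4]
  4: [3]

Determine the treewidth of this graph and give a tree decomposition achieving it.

Treewidth 1.
One such decomposition:
Bags: B1 = {3, 4}  B2 = {1, 3}  B3 = {1, 2}
Tree: B1–B2, B2–B3

Every bag has size at most 2, so the width is 2 − 1 = 1 and tw(G) ≤ 1. Since G has at least one edge (e.g. 4–3), it is not an edgeless graph, so tw(G) ≥ 1. Combining the bounds, tw(G) = 1.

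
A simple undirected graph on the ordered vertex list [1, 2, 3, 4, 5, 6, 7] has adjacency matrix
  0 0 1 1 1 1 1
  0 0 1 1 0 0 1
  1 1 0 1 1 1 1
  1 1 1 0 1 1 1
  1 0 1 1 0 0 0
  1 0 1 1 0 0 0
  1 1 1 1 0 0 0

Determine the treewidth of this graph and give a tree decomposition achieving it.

The largest bag has 4 vertices, giving width 3; this decomposition certifies tw(G) ≤ 3. On the other hand G contains the 4-clique {1, 3, 4, 5}. A clique must lie in a single bag of any decomposition, so no decomposition can have width below 3. Combining the bounds, tw(G) = 3.

Treewidth 3.
One such decomposition:
Bags: B1 = {1, 3, 4, 6}  B2 = {1, 3, 4, 7}  B3 = {1, 3, 4, 5}  B4 = {2, 3, 4, 7}
Tree: B1–B2, B2–B3, B2–B4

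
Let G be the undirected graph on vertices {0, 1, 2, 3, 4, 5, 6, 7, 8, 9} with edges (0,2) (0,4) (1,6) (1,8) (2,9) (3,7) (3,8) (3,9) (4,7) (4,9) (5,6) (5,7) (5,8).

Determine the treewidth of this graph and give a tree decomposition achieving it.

Every bag has size at most 3, so the width is 3 − 1 = 2 and tw(G) ≤ 2. Since 0–2–9–4–0 is a cycle in G, G is not acyclic. Forests are exactly the graphs of treewidth ≤ 1, so tw(G) ≥ 2. Therefore the treewidth is 2.

Treewidth 2.
Bags: B1 = {0, 2, 4}  B2 = {2, 4, 9}  B3 = {4, 7, 9}  B4 = {3, 7, 9}  B5 = {3, 5, 7}  B6 = {3, 5, 8}  B7 = {5, 6, 8}  B8 = {1, 6, 8}
Tree: B1–B2, B2–B3, B3–B4, B4–B5, B5–B6, B6–B7, B7–B8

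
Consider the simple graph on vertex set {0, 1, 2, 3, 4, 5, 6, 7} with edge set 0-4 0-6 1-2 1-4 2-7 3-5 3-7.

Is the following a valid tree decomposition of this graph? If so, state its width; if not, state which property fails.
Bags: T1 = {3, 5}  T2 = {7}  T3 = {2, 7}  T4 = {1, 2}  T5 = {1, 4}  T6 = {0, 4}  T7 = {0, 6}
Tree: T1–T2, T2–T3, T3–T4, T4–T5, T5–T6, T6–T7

No — edge (3,7) lies in no bag.

A tree decomposition must satisfy three properties: every vertex lies in some bag; for every edge, both endpoints lie together in some bag; and for every vertex, the bags containing it form a connected subtree. Here edge (3,7) lies in no bag, so the decomposition is invalid.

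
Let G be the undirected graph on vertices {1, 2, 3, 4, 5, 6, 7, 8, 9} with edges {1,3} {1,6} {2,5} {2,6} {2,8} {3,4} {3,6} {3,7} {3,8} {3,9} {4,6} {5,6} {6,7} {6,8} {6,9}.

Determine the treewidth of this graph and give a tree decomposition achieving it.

Treewidth 2.
One such decomposition:
Bags: B1 = {3, 6, 8}  B2 = {1, 3, 6}  B3 = {2, 6, 8}  B4 = {3, 4, 6}  B5 = {3, 6, 7}  B6 = {3, 6, 9}  B7 = {2, 5, 6}
Tree: B1–B2, B1–B3, B1–B4, B4–B5, B1–B6, B3–B7

Each bag holds 3 vertices, so the decomposition has width 2, which upper-bounds the treewidth. For the lower bound, the 3 vertices {2, 6, 8} are pairwise adjacent, and any tree decomposition puts a clique entirely inside one bag — forcing width ≥ 2. The upper and lower bounds meet at 2, so that is the treewidth.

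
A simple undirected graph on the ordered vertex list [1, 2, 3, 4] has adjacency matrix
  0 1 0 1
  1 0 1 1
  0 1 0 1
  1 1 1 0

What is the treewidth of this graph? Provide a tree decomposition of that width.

The largest bag has 3 vertices, giving width 2; this decomposition certifies tw(G) ≤ 2. For the lower bound, the 3 vertices {1, 2, 4} are pairwise adjacent, and any tree decomposition puts a clique entirely inside one bag — forcing width ≥ 2. Hence tw(G) = 2 exactly.

Treewidth 2.
One optimal decomposition is:
Bags: B1 = {2, 3, 4}  B2 = {1, 2, 4}
Tree: B1–B2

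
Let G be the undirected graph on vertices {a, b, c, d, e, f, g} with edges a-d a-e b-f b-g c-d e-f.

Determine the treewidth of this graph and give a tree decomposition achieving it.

Every bag has size at most 2, so the width is 2 − 1 = 1 and tw(G) ≤ 1. G has an edge, so its treewidth is at least 1. Hence tw(G) = 1 exactly.

Treewidth 1.
Bags: B1 = {c, d}  B2 = {a, d}  B3 = {a, e}  B4 = {e, f}  B5 = {b, f}  B6 = {b, g}
Tree: B1–B2, B2–B3, B3–B4, B4–B5, B5–B6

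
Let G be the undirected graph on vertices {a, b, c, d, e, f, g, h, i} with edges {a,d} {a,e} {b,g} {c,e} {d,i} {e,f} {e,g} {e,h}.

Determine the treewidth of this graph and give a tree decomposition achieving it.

Treewidth 1.
One optimal decomposition is:
Bags: B1 = {b, g}  B2 = {e, g}  B3 = {c, e}  B4 = {a, e}  B5 = {e, h}  B6 = {e, f}  B7 = {a, d}  B8 = {d, i}
Tree: B1–B2, B2–B3, B2–B4, B2–B5, B2–B6, B4–B7, B7–B8

The largest bag has 2 vertices, giving width 1; this decomposition certifies tw(G) ≤ 1. G has an edge, so its treewidth is at least 1. Combining the bounds, tw(G) = 1.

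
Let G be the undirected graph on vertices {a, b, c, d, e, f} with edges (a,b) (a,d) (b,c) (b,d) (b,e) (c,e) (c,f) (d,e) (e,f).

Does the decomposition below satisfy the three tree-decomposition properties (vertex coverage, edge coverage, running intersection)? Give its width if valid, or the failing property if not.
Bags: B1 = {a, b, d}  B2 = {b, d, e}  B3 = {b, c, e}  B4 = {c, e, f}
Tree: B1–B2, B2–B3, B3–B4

Checking the three conditions: (i) the bags cover all of {a, b, c, d, e, f}; (ii) for each edge, some bag contains both endpoints; (iii) the bags containing any fixed vertex form a subtree. All hold, so the decomposition is valid with width 3 − 1 = 2.

Yes; width 2.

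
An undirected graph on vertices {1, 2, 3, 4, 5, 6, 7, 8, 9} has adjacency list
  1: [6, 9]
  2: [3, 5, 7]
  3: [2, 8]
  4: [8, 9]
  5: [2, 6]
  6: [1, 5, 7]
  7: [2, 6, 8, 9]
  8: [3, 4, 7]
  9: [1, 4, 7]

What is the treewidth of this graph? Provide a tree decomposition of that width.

Every bag has size at most 4, so the width is 4 − 1 = 3 and tw(G) ≤ 3. For the lower bound: the 4 vertex sets {2,3,5}, {8}, {7}, {1,4,6,9} are disjoint, each induces a connected subgraph, and every pair is joined by at least one edge of G. Contracting each set to a single vertex therefore yields K_{4} as a minor, and since treewidth is minor-monotone, tw(G) ≥ tw(K_{4}) = 3. Therefore the treewidth is 3.

Treewidth 3.
One optimal decomposition is:
Bags: B1 = {2, 3, 5, 8}  B2 = {2, 5, 7, 8}  B3 = {5, 6, 7, 8}  B4 = {4, 6, 7, 8}  B5 = {4, 6, 7, 9}  B6 = {1, 4, 6, 9}
Tree: B1–B2, B2–B3, B3–B4, B4–B5, B5–B6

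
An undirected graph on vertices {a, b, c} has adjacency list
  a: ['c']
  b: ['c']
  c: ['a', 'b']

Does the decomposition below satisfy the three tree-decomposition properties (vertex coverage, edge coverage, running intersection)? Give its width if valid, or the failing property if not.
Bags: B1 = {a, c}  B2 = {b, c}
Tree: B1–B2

Yes; width 1.

Checking the three conditions: (i) the bags cover all of {a, b, c}; (ii) for each edge, some bag contains both endpoints; (iii) the bags containing any fixed vertex form a subtree. All hold, so the decomposition is valid with width 2 − 1 = 1.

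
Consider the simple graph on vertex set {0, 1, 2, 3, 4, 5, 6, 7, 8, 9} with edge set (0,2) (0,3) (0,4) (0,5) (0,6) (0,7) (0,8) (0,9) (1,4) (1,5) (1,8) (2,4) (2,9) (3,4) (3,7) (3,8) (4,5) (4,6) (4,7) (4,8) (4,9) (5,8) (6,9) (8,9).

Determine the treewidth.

A width-3 tree decomposition is:
Bags: B1 = {0, 4, 8, 9}  B2 = {0, 4, 5, 8}  B3 = {0, 3, 4, 8}  B4 = {1, 4, 5, 8}  B5 = {0, 2, 4, 9}  B6 = {0, 4, 6, 9}  B7 = {0, 3, 4, 7}
Tree: B1–B2, B2–B3, B2–B4, B1–B5, B5–B6, B3–B7
Every bag has size at most 4, so the width is 4 − 1 = 3 and tw(G) ≤ 3. For the lower bound, the 4 vertices {0, 4, 8, 9} are pairwise adjacent, and any tree decomposition puts a clique entirely inside one bag — forcing width ≥ 3. Therefore the treewidth is 3.

3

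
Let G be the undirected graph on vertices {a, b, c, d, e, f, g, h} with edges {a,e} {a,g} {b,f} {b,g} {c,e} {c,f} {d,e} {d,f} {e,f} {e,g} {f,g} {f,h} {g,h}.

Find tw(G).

2

A width-2 tree decomposition is:
Bags: B1 = {e, f, g}  B2 = {b, f, g}  B3 = {f, g, h}  B4 = {c, e, f}  B5 = {a, e, g}  B6 = {d, e, f}
Tree: B1–B2, B2–B3, B1–B4, B1–B5, B4–B6
The largest bag has 3 vertices, giving width 2; this decomposition certifies tw(G) ≤ 2. On the other hand G contains the 3-clique {a, e, g}. A clique must lie in a single bag of any decomposition, so no decomposition can have width below 2. Hence tw(G) = 2 exactly.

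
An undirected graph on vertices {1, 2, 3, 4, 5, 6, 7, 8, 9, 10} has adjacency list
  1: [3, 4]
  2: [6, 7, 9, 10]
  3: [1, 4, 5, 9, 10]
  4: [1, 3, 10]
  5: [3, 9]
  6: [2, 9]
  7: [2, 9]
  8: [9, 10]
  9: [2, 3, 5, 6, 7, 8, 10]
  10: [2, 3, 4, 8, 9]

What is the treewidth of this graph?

2

A width-2 tree decomposition is:
Bags: B1 = {3, 4, 10}  B2 = {1, 3, 4}  B3 = {3, 9, 10}  B4 = {8, 9, 10}  B5 = {2, 9, 10}  B6 = {2, 6, 9}  B7 = {3, 5, 9}  B8 = {2, 7, 9}
Tree: B1–B2, B1–B3, B3–B4, B3–B5, B5–B6, B3–B7, B5–B8
Each bag holds 3 vertices, so the decomposition has width 2, which upper-bounds the treewidth. On the other hand G contains the 3-clique {1, 3, 4}. A clique must lie in a single bag of any decomposition, so no decomposition can have width below 2. Combining the bounds, tw(G) = 2.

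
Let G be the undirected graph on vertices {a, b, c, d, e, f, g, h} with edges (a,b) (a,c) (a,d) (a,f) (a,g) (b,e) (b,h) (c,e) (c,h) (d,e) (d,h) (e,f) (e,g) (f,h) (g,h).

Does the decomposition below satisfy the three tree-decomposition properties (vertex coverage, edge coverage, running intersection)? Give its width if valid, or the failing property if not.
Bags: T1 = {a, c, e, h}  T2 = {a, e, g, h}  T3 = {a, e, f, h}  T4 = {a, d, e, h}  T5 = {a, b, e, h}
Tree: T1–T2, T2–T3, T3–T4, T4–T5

Checking the three conditions: (i) the bags cover all of {a, b, c, d, e, f, g, h}; (ii) for each edge, some bag contains both endpoints; (iii) the bags containing any fixed vertex form a subtree. All hold, so the decomposition is valid with width 4 − 1 = 3.

Yes; width 3.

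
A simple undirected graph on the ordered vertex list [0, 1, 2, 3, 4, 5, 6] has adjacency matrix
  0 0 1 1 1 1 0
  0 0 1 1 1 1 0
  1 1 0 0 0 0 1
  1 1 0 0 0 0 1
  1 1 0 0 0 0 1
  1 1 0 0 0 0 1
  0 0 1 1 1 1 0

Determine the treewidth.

A width-3 tree decomposition is:
Bags: B1 = {0, 1, 5, 6}  B2 = {0, 1, 4, 6}  B3 = {0, 1, 3, 6}  B4 = {0, 1, 2, 6}
Tree: B1–B2, B2–B3, B3–B4
The largest bag has 4 vertices, giving width 3; this decomposition certifies tw(G) ≤ 3. For the lower bound: the 4 vertex sets {0,5}, {4,6}, {1}, {3} are disjoint, each induces a connected subgraph, and every pair is joined by at least one edge of G. Contracting each set to a single vertex therefore yields K_{4} as a minor, and since treewidth is minor-monotone, tw(G) ≥ tw(K_{4}) = 3. The upper and lower bounds meet at 3, so that is the treewidth.

3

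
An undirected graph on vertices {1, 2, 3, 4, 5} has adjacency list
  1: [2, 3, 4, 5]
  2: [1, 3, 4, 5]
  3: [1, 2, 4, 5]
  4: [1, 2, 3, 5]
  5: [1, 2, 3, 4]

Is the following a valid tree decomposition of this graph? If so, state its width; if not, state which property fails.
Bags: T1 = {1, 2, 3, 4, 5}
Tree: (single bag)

Yes; width 4.

Checking the three conditions: (i) the bags cover all of {1, 2, 3, 4, 5}; (ii) for each edge, some bag contains both endpoints; (iii) the bags containing any fixed vertex form a subtree. All hold, so the decomposition is valid with width 5 − 1 = 4.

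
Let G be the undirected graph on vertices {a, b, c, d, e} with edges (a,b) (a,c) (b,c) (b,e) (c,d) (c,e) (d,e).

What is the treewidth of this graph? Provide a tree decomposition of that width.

Treewidth 2.
One such decomposition:
Bags: B1 = {c, d, e}  B2 = {b, c, e}  B3 = {a, b, c}
Tree: B1–B2, B2–B3

The largest bag has 3 vertices, giving width 2; this decomposition certifies tw(G) ≤ 2. Conversely, {c, d, e} is a clique of size 3, and the vertices of any clique must share a bag in every tree decomposition; so some bag has ≥ 3 vertices and tw(G) ≥ 2. The upper and lower bounds meet at 2, so that is the treewidth.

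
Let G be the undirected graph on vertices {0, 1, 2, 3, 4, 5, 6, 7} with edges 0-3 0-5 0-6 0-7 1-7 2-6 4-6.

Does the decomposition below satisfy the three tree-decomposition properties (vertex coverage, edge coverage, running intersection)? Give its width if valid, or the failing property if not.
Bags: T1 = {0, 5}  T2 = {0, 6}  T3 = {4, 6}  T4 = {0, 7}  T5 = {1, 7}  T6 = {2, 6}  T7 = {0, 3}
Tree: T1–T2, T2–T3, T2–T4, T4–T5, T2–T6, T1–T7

Every vertex of G appears in some bag (union = {0, 1, 2, 3, 4, 5, 6, 7}); every edge is covered by a bag; and for each vertex v the set of bags containing v is connected in the bag tree. The decomposition is therefore valid. The largest bag has 2 vertices, so the width is 1.

Yes; width 1.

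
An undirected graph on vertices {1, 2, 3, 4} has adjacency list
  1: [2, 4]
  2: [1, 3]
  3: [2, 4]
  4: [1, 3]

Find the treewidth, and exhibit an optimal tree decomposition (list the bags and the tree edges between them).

Treewidth 2.
One optimal decomposition is:
Bags: B1 = {1, 2, 4}  B2 = {2, 3, 4}
Tree: B1–B2

Every bag has size at most 3, so the width is 3 − 1 = 2 and tw(G) ≤ 2. For the lower bound, G contains the cycle 4–1–2–3–4, so G is not a forest; only forests have treewidth ≤ 1, hence tw(G) ≥ 2. Hence tw(G) = 2 exactly.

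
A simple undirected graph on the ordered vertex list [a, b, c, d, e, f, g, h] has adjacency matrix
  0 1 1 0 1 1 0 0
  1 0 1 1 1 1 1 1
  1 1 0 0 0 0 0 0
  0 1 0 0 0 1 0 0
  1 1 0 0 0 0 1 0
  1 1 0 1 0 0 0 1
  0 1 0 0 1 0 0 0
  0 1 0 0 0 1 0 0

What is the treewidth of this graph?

2

A width-2 tree decomposition is:
Bags: B1 = {a, b, e}  B2 = {a, b, f}  B3 = {b, e, g}  B4 = {a, b, c}  B5 = {b, f, h}  B6 = {b, d, f}
Tree: B1–B2, B1–B3, B1–B4, B2–B5, B5–B6
Every bag has size at most 3, so the width is 3 − 1 = 2 and tw(G) ≤ 2. Conversely, {b, e, g} is a clique of size 3, and the vertices of any clique must share a bag in every tree decomposition; so some bag has ≥ 3 vertices and tw(G) ≥ 2. Therefore the treewidth is 2.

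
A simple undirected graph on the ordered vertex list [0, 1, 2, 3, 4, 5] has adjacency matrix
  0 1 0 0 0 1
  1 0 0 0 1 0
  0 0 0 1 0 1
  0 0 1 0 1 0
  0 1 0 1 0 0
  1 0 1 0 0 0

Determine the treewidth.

2

A width-2 tree decomposition is:
Bags: B1 = {0, 2, 5}  B2 = {0, 2, 3}  B3 = {0, 3, 4}  B4 = {0, 1, 4}
Tree: B1–B2, B2–B3, B3–B4
Every bag has size at most 3, so the width is 3 − 1 = 2 and tw(G) ≤ 2. Since 0–5–2–3–4–1–0 is a cycle in G, G is not acyclic. Forests are exactly the graphs of treewidth ≤ 1, so tw(G) ≥ 2. Combining the bounds, tw(G) = 2.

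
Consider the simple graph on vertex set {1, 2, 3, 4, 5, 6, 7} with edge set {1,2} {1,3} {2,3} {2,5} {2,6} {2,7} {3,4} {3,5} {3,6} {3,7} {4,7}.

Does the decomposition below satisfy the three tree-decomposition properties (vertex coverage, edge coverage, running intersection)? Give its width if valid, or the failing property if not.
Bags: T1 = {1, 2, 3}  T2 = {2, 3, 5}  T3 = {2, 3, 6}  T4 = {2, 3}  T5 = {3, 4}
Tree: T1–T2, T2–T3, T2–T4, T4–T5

No — vertex 7 appears in no bag.

A tree decomposition must satisfy three properties: every vertex lies in some bag; for every edge, both endpoints lie together in some bag; and for every vertex, the bags containing it form a connected subtree. Here vertex 7 appears in no bag, so the decomposition is invalid.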